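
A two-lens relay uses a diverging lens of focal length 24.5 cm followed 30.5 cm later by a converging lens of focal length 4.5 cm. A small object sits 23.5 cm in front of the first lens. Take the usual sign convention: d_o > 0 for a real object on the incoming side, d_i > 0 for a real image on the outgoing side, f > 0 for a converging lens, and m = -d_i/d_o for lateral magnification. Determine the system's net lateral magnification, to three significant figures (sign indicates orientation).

-0.0605

First lens: d_i1 = 1/(1/(-24.5) - 1/23.5) = -11.995 cm.
m_1 = -(-11.995)/23.5 = 0.5104.
With d_i1 < 0 the first image is virtual and lies on the object side; the object distance for lens 2 is d_o2 = 30.5 - (-11.995) = 42.495 cm.
Second lens: d_i2 = 1/(1/4.5 - 1/(42.495)) = 5.033 cm.
m_2 = -(5.033)/(42.495) = -0.1184.
The system's lateral magnification is m_1 m_2 = (0.5104)(-0.1184) = -0.0605.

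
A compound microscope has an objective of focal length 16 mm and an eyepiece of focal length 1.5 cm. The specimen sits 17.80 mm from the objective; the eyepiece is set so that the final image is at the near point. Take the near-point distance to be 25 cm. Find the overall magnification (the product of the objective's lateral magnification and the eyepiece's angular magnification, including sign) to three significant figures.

-157

Convert to cm: f_obj = 16 mm = 1.6 cm; d_o = 17.80 mm = 1.78 cm.
Objective: 1/d_i = 1/f_obj - 1/d_o = 1/1.6 - 1/1.78 = 0.06320 cm^-1, so d_i = 15.822 cm.
m_obj = -d_i/d_o = -15.822/1.78 = -8.889.
Eyepiece angular magnification (image at near point): M_eye = 1 + D/f_e = 1 + 25/1.5 = 17.667.
Overall M = m_obj x M_eye = (-8.889)(17.667) = -157.04.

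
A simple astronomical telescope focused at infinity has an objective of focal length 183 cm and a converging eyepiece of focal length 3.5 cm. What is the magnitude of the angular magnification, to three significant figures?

|M| = f_obj/|f_eye| = 183/3.5 = 52.286.

52.3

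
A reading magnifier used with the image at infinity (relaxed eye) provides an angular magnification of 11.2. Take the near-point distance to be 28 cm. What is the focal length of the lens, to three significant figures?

2.50 cm

For the image at infinity, M = D/f.
f = D/M = 28/11.2 = 2.500 cm.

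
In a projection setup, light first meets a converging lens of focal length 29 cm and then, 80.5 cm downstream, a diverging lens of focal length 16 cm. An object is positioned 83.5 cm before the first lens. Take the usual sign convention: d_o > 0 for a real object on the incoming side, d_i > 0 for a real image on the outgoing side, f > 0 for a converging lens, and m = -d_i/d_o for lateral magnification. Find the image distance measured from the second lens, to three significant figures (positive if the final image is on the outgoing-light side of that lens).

Applying the thin-lens equation to the first lens, 1/29 = 1/83.5 + 1/d_i1, which gives d_i1 = 44.431 cm.
The intermediate image is 44.431 cm to the right of lens 1, so d_o2 = L - d_i1 = 80.5 - 44.431 = 36.069 cm.
Applying the thin-lens equation again with f_2 = -16 cm and d_o2 = 36.069 cm gives d_i2 = -11.083 cm.

-11.1 cm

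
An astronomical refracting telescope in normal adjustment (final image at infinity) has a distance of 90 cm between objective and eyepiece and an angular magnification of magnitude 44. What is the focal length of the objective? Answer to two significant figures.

In normal adjustment the tube length equals f_obj + f_eye and |M| = f_obj/f_eye.
So f_obj = 44 f_eye and 44 f_eye + f_eye = 90 cm, giving f_eye = 90/45 = 2.000 cm and f_obj = 88.000 cm.

88 cm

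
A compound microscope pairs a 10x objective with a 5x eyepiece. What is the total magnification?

The overall magnification of a compound microscope is the product of the objective and eyepiece magnifications:
M = M_obj x M_eye = 10 x 5 = 50.

50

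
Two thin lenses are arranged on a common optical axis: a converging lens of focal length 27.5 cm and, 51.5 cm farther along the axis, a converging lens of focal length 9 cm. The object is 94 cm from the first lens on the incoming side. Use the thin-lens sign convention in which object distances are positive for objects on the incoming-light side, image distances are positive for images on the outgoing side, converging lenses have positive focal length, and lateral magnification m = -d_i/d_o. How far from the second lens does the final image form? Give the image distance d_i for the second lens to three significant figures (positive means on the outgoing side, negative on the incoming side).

Lens 1: 1/d_i1 = 1/f_1 - 1/d_o1 = 1/27.5 - 1/94 = 0.02573 cm^-1, so d_i1 = 38.872 cm.
Object distance for lens 2: d_o2 = 51.5 - 38.872 = 12.628 cm.
Lens 2: 1/d_i2 = 1/f_2 - 1/d_o2 = 1/9 - 1/(12.628) = 0.03192 cm^-1, so d_i2 = 31.327 cm.

31.3 cm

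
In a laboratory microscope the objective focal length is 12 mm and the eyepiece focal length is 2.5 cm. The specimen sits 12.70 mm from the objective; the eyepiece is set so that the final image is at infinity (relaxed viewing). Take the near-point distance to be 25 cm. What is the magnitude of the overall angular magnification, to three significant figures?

Convert to cm: f_obj = 12 mm = 1.2 cm; d_o = 12.70 mm = 1.27 cm.
Objective: 1/d_i = 1/f_obj - 1/d_o = 1/1.2 - 1/1.27 = 0.04593 cm^-1, so d_i = 21.771 cm.
m_obj = -d_i/d_o = -21.771/1.27 = -17.143.
Eyepiece angular magnification (image at infinity): M_eye = D/f_e = 25/2.5 = 10.000.
Overall M = m_obj x M_eye = (-17.143)(10.000) = -171.43.
|M| = 171.43.

171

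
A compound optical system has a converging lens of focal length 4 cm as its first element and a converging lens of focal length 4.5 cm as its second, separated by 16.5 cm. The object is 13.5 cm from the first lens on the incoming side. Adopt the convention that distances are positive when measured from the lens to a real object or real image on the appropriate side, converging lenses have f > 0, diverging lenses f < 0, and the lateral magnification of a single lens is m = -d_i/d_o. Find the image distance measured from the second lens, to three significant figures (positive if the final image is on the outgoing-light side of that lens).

7.71 cm

First lens: d_i1 = 1/(1/4 - 1/13.5) = 5.684 cm.
That image sits 10.816 cm in front of the second lens, so d_o2 = 10.816 cm.
Second lens: d_i2 = 1/(1/4.5 - 1/(10.816)) = 7.706 cm.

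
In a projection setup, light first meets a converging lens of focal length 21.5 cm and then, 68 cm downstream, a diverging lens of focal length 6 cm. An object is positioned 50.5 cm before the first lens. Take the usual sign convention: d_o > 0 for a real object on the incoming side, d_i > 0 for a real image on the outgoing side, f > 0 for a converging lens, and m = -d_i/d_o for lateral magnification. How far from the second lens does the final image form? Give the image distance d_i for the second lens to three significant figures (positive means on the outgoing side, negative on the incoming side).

Lens 1: 1/d_i1 = 1/f_1 - 1/d_o1 = 1/21.5 - 1/50.5 = 0.02671 cm^-1, so d_i1 = 37.440 cm.
The intermediate image is 37.440 cm to the right of lens 1, so d_o2 = L - d_i1 = 68 - 37.440 = 30.560 cm.
Lens 2: 1/d_i2 = 1/f_2 - 1/d_o2 = 1/(-6) - 1/(30.560) = -0.19939 cm^-1, so d_i2 = -5.015 cm.

-5.02 cm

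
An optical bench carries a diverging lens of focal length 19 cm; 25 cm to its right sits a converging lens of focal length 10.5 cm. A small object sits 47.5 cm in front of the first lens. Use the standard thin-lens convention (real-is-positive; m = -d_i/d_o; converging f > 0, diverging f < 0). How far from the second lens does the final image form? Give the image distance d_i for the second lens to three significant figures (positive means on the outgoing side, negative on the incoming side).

Applying the thin-lens equation to the first lens, 1/(-19) = 1/47.5 + 1/d_i1, which gives d_i1 = -13.571 cm.
With d_i1 < 0 the first image is virtual and lies on the object side; the object distance for lens 2 is d_o2 = 25 - (-13.571) = 38.571 cm.
Applying the thin-lens equation again with f_2 = 10.5 cm and d_o2 = 38.571 cm gives d_i2 = 14.427 cm.

14.4 cm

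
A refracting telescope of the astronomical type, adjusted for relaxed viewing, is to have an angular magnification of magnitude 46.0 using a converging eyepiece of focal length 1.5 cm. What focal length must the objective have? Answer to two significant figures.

|M| = f_obj/|f_eye|, so f_obj = |M| x |f_eye| = 46.0 x 1.5 = 69.000 cm.

69 cm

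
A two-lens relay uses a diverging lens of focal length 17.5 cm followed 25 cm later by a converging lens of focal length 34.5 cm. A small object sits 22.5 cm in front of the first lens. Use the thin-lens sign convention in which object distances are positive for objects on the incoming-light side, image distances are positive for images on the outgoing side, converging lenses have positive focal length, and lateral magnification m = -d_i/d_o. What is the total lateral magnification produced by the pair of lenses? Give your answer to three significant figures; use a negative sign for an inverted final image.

Applying the thin-lens equation to the first lens, 1/(-17.5) = 1/22.5 + 1/d_i1, which gives d_i1 = -9.844 cm.
Its lateral magnification is m_1 = -d_i1/d_o1 = -(-9.844)/22.5 = 0.4375.
With d_i1 < 0 the first image is virtual and lies on the object side; the object distance for lens 2 is d_o2 = 25 - (-9.844) = 34.844 cm.
Applying the thin-lens equation again with f_2 = 34.5 cm and d_o2 = 34.844 cm gives d_i2 = 3497.045 cm.
m_2 = -(3497.045)/(34.844) = -100.3636.
The system's lateral magnification is m_1 m_2 = (0.4375)(-100.3636) = -43.9091.

-43.9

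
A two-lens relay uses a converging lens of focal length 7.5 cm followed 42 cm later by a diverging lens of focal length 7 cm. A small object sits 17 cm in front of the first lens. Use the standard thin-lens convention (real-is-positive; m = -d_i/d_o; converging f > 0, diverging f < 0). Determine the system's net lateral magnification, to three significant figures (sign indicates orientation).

Applying the thin-lens equation to the first lens, 1/7.5 = 1/17 + 1/d_i1, which gives d_i1 = 13.421 cm.
Its lateral magnification is m_1 = -d_i1/d_o1 = -(13.421)/17 = -0.7895.
The intermediate image is 13.421 cm to the right of lens 1, so d_o2 = L - d_i1 = 42 - 13.421 = 28.579 cm.
Applying the thin-lens equation again with f_2 = -7 cm and d_o2 = 28.579 cm gives d_i2 = -5.623 cm.
m_2 = -(-5.623)/(28.579) = 0.1967.
The system's lateral magnification is m_1 m_2 = (-0.7895)(0.1967) = -0.1553.

-0.155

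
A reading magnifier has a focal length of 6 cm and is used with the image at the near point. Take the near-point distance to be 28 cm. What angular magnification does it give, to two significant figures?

M = 1 + D/f = 1 + 28/6 = 5.667.

5.7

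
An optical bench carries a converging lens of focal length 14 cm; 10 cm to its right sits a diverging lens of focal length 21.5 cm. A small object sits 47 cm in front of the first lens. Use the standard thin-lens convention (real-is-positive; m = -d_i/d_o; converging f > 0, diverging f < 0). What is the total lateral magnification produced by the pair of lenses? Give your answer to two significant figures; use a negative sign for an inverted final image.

-0.79

Applying the thin-lens equation to the first lens, 1/14 = 1/47 + 1/d_i1, which gives d_i1 = 19.939 cm.
Its lateral magnification is m_1 = -d_i1/d_o1 = -(19.939)/47 = -0.4242.
Since 19.939 cm > 10 cm, the first image lies past the second lens and serves as a virtual object: d_o2 = L - d_i1 = -9.939 cm.
Applying the thin-lens equation again with f_2 = -21.5 cm and d_o2 = -9.939 cm gives d_i2 = 18.485 cm.
m_2 = -(18.485)/(-9.939) = 1.8598.
Total m = m_1 x m_2 = (-0.4242)(1.8598) = -0.7890.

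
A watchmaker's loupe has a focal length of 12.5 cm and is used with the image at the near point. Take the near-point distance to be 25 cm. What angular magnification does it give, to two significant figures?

M = 1 + D/f = 1 + 25/12.5 = 3.000.

3.0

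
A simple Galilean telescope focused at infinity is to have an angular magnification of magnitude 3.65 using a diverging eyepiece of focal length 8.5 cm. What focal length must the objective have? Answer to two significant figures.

|M| = f_obj/|f_eye|, so f_obj = |M| x |f_eye| = 3.65 x 8.5 = 31.025 cm.

31 cm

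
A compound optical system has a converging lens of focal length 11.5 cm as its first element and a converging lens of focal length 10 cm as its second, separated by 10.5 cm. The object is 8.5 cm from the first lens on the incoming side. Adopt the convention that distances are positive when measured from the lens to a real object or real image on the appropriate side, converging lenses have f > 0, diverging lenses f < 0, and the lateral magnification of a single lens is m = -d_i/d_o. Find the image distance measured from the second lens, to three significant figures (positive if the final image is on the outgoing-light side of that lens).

Lens 1: 1/d_i1 = 1/f_1 - 1/d_o1 = 1/11.5 - 1/8.5 = -0.03069 cm^-1, so d_i1 = -32.583 cm.
The intermediate image is virtual, 32.583 cm to the left of lens 1, so d_o2 = L - d_i1 = 10.5 - (-32.583) = 43.083 cm.
Lens 2: 1/d_i2 = 1/f_2 - 1/d_o2 = 1/10 - 1/(43.083) = 0.07679 cm^-1, so d_i2 = 13.023 cm.

13.0 cm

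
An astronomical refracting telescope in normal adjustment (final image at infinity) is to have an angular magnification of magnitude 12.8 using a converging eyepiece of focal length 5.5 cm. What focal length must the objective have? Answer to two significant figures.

70 cm

|M| = f_obj/|f_eye|, so f_obj = |M| x |f_eye| = 12.8 x 5.5 = 70.400 cm.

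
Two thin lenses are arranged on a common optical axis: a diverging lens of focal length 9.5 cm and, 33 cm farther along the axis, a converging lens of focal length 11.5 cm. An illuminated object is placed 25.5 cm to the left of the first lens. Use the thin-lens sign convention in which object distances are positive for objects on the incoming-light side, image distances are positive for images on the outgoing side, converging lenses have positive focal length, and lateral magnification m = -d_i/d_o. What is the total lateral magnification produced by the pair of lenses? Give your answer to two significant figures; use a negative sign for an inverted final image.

Lens 1: 1/d_i1 = 1/f_1 - 1/d_o1 = 1/(-9.5) - 1/25.5 = -0.14448 cm^-1, so d_i1 = -6.921 cm.
m_1 = -(-6.921)/25.5 = 0.2714.
The intermediate image is virtual, 6.921 cm to the left of lens 1, so d_o2 = L - d_i1 = 33 - (-6.921) = 39.921 cm.
Lens 2: 1/d_i2 = 1/f_2 - 1/d_o2 = 1/11.5 - 1/(39.921) = 0.06191 cm^-1, so d_i2 = 16.153 cm.
m_2 = -(16.153)/(39.921) = -0.4046.
Total m = m_1 x m_2 = (0.2714)(-0.4046) = -0.1098.

-0.11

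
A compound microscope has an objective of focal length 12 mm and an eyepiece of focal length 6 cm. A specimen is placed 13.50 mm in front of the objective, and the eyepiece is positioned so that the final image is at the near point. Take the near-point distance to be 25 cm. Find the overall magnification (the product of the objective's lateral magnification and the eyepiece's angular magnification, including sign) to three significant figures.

Convert to cm: f_obj = 12 mm = 1.2 cm; d_o = 13.50 mm = 1.35 cm.
Objective: 1/d_i = 1/f_obj - 1/d_o = 1/1.2 - 1/1.35 = 0.09259 cm^-1, so d_i = 10.800 cm.
m_obj = -d_i/d_o = -10.800/1.35 = -8.000.
Eyepiece angular magnification (image at near point): M_eye = 1 + D/f_e = 1 + 25/6 = 5.167.
Overall M = m_obj x M_eye = (-8.000)(5.167) = -41.33.

-41.3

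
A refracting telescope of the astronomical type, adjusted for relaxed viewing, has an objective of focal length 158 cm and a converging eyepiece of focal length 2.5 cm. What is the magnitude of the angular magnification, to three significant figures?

|M| = f_obj/|f_eye| = 158/2.5 = 63.200.

63.2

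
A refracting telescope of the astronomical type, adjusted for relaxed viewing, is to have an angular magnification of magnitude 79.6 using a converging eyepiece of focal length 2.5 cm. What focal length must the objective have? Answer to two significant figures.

200 cm

|M| = f_obj/|f_eye|, so f_obj = |M| x |f_eye| = 79.6 x 2.5 = 199.000 cm.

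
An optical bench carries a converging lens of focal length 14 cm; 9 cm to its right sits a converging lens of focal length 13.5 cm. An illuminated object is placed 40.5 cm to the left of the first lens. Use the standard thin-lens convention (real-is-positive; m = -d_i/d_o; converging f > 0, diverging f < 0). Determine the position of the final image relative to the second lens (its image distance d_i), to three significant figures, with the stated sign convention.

First lens: d_i1 = 1/(1/14 - 1/40.5) = 21.396 cm.
Since 21.396 cm > 9 cm, the first image lies past the second lens and serves as a virtual object: d_o2 = L - d_i1 = -12.396 cm.
Second lens: d_i2 = 1/(1/13.5 - 1/(-12.396)) = 6.462 cm.

6.46 cm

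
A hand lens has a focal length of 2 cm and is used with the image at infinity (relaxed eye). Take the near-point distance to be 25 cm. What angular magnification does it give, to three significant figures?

M = D/f = 25/2 = 12.500.

12.5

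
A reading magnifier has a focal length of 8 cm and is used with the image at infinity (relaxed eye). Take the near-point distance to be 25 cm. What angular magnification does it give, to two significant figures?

3.1

M = D/f = 25/8 = 3.125.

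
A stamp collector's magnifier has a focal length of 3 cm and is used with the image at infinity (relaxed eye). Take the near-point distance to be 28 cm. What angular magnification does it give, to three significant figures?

9.33

M = D/f = 28/3 = 9.333.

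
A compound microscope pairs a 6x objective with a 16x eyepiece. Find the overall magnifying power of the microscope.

The overall magnification of a compound microscope is the product of the objective and eyepiece magnifications:
M = M_obj x M_eye = 6 x 16 = 96.

96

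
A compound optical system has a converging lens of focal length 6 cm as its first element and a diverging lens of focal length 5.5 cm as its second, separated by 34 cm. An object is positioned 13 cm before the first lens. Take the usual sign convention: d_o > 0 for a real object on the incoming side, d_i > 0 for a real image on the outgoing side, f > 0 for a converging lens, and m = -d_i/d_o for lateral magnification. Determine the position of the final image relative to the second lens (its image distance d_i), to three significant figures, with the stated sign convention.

Lens 1: 1/d_i1 = 1/f_1 - 1/d_o1 = 1/6 - 1/13 = 0.08974 cm^-1, so d_i1 = 11.143 cm.
That image sits 22.857 cm in front of the second lens, so d_o2 = 22.857 cm.
Lens 2: 1/d_i2 = 1/f_2 - 1/d_o2 = 1/(-5.5) - 1/(22.857) = -0.22557 cm^-1, so d_i2 = -4.433 cm.

-4.43 cm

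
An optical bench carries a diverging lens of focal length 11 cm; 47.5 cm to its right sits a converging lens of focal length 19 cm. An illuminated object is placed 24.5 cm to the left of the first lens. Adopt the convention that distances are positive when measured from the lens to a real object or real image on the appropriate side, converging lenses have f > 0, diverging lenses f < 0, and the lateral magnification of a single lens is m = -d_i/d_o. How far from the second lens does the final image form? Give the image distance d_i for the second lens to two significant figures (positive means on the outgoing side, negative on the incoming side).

29 cm

Applying the thin-lens equation to the first lens, 1/(-11) = 1/24.5 + 1/d_i1, which gives d_i1 = -7.592 cm.
With d_i1 < 0 the first image is virtual and lies on the object side; the object distance for lens 2 is d_o2 = 47.5 - (-7.592) = 55.092 cm.
Applying the thin-lens equation again with f_2 = 19 cm and d_o2 = 55.092 cm gives d_i2 = 29.002 cm.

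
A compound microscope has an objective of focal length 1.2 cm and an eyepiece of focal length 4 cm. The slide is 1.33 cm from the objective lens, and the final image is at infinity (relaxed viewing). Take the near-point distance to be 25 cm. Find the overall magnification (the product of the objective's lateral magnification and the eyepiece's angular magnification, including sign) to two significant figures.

-58

Objective: 1/d_i = 1/f_obj - 1/d_o = 1/1.2 - 1/1.33 = 0.08145 cm^-1, so d_i = 12.277 cm.
m_obj = -d_i/d_o = -12.277/1.33 = -9.231.
Eyepiece angular magnification (image at infinity): M_eye = D/f_e = 25/4 = 6.250.
Overall M = m_obj x M_eye = (-9.231)(6.250) = -57.69.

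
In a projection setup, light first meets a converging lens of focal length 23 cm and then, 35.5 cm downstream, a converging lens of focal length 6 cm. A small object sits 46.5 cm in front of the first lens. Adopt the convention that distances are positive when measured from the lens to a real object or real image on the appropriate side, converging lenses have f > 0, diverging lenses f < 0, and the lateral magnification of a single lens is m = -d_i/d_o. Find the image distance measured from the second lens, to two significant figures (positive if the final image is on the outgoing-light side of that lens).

Applying the thin-lens equation to the first lens, 1/23 = 1/46.5 + 1/d_i1, which gives d_i1 = 45.511 cm.
Since 45.511 cm > 35.5 cm, the first image lies past the second lens and serves as a virtual object: d_o2 = L - d_i1 = -10.011 cm.
Applying the thin-lens equation again with f_2 = 6 cm and d_o2 = -10.011 cm gives d_i2 = 3.751 cm.

3.8 cm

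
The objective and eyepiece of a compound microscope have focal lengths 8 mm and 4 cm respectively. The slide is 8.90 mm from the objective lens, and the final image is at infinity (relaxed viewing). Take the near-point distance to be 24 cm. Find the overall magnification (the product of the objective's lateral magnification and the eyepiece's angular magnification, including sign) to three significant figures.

-53.3

Convert to cm: f_obj = 8 mm = 0.8 cm; d_o = 8.90 mm = 0.89 cm.
Objective: 1/d_i = 1/f_obj - 1/d_o = 1/0.8 - 1/0.89 = 0.12640 cm^-1, so d_i = 7.911 cm.
m_obj = -d_i/d_o = -7.911/0.89 = -8.889.
Eyepiece angular magnification (image at infinity): M_eye = D/f_e = 24/4 = 6.000.
Overall M = m_obj x M_eye = (-8.889)(6.000) = -53.33.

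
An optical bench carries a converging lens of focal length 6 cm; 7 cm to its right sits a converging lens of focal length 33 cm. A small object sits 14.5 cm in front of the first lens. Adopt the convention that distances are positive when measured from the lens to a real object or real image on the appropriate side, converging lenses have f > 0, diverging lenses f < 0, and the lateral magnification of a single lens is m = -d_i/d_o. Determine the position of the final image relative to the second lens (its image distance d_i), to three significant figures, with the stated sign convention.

2.95 cm

Applying the thin-lens equation to the first lens, 1/6 = 1/14.5 + 1/d_i1, which gives d_i1 = 10.235 cm.
This image would form 10.235 cm past lens 1, i.e. 3.235 cm beyond lens 2, so it is a virtual object for lens 2: d_o2 = 7 - 10.235 = -3.235 cm.
Applying the thin-lens equation again with f_2 = 33 cm and d_o2 = -3.235 cm gives d_i2 = 2.946 cm.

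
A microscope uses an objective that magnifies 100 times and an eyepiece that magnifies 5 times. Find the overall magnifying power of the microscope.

The overall magnification of a compound microscope is the product of the objective and eyepiece magnifications:
M = M_obj x M_eye = 100 x 5 = 500.

500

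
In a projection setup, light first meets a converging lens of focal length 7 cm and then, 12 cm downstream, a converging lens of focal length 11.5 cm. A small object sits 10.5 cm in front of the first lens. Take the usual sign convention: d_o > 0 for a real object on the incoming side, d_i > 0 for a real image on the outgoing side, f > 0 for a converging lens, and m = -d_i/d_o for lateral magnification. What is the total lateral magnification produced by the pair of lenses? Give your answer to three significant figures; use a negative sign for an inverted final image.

-1.12

Lens 1: 1/d_i1 = 1/f_1 - 1/d_o1 = 1/7 - 1/10.5 = 0.04762 cm^-1, so d_i1 = 21.000 cm.
m_1 = -(21.000)/10.5 = -2.0000.
This image would form 21.000 cm past lens 1, i.e. 9.000 cm beyond lens 2, so it is a virtual object for lens 2: d_o2 = 12 - 21.000 = -9.000 cm.
Lens 2: 1/d_i2 = 1/f_2 - 1/d_o2 = 1/11.5 - 1/(-9.000) = 0.19807 cm^-1, so d_i2 = 5.049 cm.
m_2 = -(5.049)/(-9.000) = 0.5610.
Total m = m_1 x m_2 = (-2.0000)(0.5610) = -1.1220.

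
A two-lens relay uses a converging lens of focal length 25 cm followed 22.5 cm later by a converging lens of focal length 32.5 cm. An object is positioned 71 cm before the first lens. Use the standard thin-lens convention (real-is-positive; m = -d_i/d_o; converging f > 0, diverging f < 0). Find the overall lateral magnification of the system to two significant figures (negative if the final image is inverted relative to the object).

-0.36

First lens: d_i1 = 1/(1/25 - 1/71) = 38.587 cm.
m_1 = -(38.587)/71 = -0.5435.
Since 38.587 cm > 22.5 cm, the first image lies past the second lens and serves as a virtual object: d_o2 = L - d_i1 = -16.087 cm.
Second lens: d_i2 = 1/(1/32.5 - 1/(-16.087)) = 10.761 cm.
m_2 = -(10.761)/(-16.087) = 0.6689.
Overall magnification: m = m_1 m_2 = -0.3635.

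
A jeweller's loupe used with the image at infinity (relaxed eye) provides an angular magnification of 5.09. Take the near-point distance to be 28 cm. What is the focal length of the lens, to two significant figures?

For the image at infinity, M = D/f.
f = D/M = 28/5.09 = 5.501 cm.

5.5 cm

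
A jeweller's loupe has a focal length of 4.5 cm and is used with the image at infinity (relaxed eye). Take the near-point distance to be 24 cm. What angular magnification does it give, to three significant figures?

5.33

M = D/f = 24/4.5 = 5.333.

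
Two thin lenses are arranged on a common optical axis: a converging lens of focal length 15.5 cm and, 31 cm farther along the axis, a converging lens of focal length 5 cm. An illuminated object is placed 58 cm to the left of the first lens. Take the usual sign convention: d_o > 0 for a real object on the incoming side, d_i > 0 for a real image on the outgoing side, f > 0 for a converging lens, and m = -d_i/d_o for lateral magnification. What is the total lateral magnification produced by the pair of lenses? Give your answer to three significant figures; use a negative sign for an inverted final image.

0.376

First lens: d_i1 = 1/(1/15.5 - 1/58) = 21.153 cm.
m_1 = -(21.153)/58 = -0.3647.
The intermediate image is 21.153 cm to the right of lens 1, so d_o2 = L - d_i1 = 31 - 21.153 = 9.847 cm.
Second lens: d_i2 = 1/(1/5 - 1/(9.847)) = 10.158 cm.
m_2 = -(10.158)/(9.847) = -1.0316.
The system's lateral magnification is m_1 m_2 = (-0.3647)(-1.0316) = 0.3762.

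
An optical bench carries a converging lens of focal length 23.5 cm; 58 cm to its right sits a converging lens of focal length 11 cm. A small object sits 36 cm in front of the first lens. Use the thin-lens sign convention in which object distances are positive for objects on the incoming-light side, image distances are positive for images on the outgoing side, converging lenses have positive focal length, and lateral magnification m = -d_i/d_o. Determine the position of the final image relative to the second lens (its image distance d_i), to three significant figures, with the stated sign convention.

Applying the thin-lens equation to the first lens, 1/23.5 = 1/36 + 1/d_i1, which gives d_i1 = 67.680 cm.
Since 67.680 cm > 58 cm, the first image lies past the second lens and serves as a virtual object: d_o2 = L - d_i1 = -9.680 cm.
Applying the thin-lens equation again with f_2 = 11 cm and d_o2 = -9.680 cm gives d_i2 = 5.149 cm.

5.15 cm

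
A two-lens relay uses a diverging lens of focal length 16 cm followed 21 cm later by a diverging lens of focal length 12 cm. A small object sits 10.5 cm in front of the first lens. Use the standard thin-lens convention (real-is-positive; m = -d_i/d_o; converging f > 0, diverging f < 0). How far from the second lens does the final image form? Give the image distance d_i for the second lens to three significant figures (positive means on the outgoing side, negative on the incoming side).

Applying the thin-lens equation to the first lens, 1/(-16) = 1/10.5 + 1/d_i1, which gives d_i1 = -6.340 cm.
With d_i1 < 0 the first image is virtual and lies on the object side; the object distance for lens 2 is d_o2 = 21 - (-6.340) = 27.340 cm.
Applying the thin-lens equation again with f_2 = -12 cm and d_o2 = 27.340 cm gives d_i2 = -8.340 cm.

-8.34 cm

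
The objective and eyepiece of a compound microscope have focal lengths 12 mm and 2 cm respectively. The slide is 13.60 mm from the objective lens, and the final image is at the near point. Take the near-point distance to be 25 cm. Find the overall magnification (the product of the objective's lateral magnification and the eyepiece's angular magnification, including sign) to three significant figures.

Convert to cm: f_obj = 12 mm = 1.2 cm; d_o = 13.60 mm = 1.36 cm.
Objective: 1/d_i = 1/f_obj - 1/d_o = 1/1.2 - 1/1.36 = 0.09804 cm^-1, so d_i = 10.200 cm.
m_obj = -d_i/d_o = -10.200/1.36 = -7.500.
Eyepiece angular magnification (image at near point): M_eye = 1 + D/f_e = 1 + 25/2 = 13.500.
Overall M = m_obj x M_eye = (-7.500)(13.500) = -101.25.

-101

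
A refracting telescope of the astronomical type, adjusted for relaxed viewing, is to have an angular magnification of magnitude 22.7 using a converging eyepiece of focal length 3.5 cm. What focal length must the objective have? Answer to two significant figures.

|M| = f_obj/|f_eye|, so f_obj = |M| x |f_eye| = 22.7 x 3.5 = 79.450 cm.

79 cm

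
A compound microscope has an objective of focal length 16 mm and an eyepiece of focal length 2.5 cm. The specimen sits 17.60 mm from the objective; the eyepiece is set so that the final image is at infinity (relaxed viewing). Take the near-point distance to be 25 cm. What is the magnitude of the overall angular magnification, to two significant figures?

Convert to cm: f_obj = 16 mm = 1.6 cm; d_o = 17.60 mm = 1.76 cm.
Objective: 1/d_i = 1/f_obj - 1/d_o = 1/1.6 - 1/1.76 = 0.05682 cm^-1, so d_i = 17.600 cm.
m_obj = -d_i/d_o = -17.600/1.76 = -10.000.
Eyepiece angular magnification (image at infinity): M_eye = D/f_e = 25/2.5 = 10.000.
Overall M = m_obj x M_eye = (-10.000)(10.000) = -100.00.
|M| = 100.00.

100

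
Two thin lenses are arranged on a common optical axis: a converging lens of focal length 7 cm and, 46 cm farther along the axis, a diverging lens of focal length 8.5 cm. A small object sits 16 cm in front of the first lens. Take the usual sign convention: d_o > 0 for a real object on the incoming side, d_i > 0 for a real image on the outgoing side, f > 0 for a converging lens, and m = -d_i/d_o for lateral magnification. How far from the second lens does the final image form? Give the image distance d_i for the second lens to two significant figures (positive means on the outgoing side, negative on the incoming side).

-6.8 cm

First lens: d_i1 = 1/(1/7 - 1/16) = 12.444 cm.
The intermediate image is 12.444 cm to the right of lens 1, so d_o2 = L - d_i1 = 46 - 12.444 = 33.556 cm.
Second lens: d_i2 = 1/(1/(-8.5) - 1/(33.556)) = -6.782 cm.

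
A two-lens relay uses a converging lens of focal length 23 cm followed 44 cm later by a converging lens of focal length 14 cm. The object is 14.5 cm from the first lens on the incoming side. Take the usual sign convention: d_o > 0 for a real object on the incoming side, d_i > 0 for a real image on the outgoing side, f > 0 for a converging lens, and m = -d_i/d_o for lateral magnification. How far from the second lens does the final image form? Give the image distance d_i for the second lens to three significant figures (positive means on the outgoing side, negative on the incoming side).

16.8 cm

Applying the thin-lens equation to the first lens, 1/23 = 1/14.5 + 1/d_i1, which gives d_i1 = -39.235 cm.
With d_i1 < 0 the first image is virtual and lies on the object side; the object distance for lens 2 is d_o2 = 44 - (-39.235) = 83.235 cm.
Applying the thin-lens equation again with f_2 = 14 cm and d_o2 = 83.235 cm gives d_i2 = 16.831 cm.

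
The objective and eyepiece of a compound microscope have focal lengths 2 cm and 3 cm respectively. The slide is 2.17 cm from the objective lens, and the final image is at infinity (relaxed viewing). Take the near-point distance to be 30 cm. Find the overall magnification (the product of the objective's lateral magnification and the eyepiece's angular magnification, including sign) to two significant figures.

-120

Objective: 1/d_i = 1/f_obj - 1/d_o = 1/2 - 1/2.17 = 0.03917 cm^-1, so d_i = 25.529 cm.
m_obj = -d_i/d_o = -25.529/2.17 = -11.765.
Eyepiece angular magnification (image at infinity): M_eye = D/f_e = 30/3 = 10.000.
Overall M = m_obj x M_eye = (-11.765)(10.000) = -117.65.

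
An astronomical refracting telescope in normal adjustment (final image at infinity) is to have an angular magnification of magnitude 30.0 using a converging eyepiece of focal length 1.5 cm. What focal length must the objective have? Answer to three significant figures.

45.0 cm

|M| = f_obj/|f_eye|, so f_obj = |M| x |f_eye| = 30.0 x 1.5 = 45.000 cm.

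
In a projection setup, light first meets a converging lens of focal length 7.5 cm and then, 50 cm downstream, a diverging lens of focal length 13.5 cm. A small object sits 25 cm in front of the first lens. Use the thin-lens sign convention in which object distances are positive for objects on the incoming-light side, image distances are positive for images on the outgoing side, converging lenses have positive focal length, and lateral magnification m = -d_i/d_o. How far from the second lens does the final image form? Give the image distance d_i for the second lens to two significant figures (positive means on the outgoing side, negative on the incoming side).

-10 cm

Lens 1: 1/d_i1 = 1/f_1 - 1/d_o1 = 1/7.5 - 1/25 = 0.09333 cm^-1, so d_i1 = 10.714 cm.
The intermediate image is 10.714 cm to the right of lens 1, so d_o2 = L - d_i1 = 50 - 10.714 = 39.286 cm.
Lens 2: 1/d_i2 = 1/f_2 - 1/d_o2 = 1/(-13.5) - 1/(39.286) = -0.09953 cm^-1, so d_i2 = -10.047 cm.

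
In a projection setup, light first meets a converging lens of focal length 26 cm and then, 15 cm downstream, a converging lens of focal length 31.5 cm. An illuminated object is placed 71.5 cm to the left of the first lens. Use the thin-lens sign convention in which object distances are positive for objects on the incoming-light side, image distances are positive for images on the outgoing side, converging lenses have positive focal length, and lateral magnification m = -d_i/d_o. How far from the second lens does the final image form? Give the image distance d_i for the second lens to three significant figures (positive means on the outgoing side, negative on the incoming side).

14.2 cm

Applying the thin-lens equation to the first lens, 1/26 = 1/71.5 + 1/d_i1, which gives d_i1 = 40.857 cm.
This image would form 40.857 cm past lens 1, i.e. 25.857 cm beyond lens 2, so it is a virtual object for lens 2: d_o2 = 15 - 40.857 = -25.857 cm.
Applying the thin-lens equation again with f_2 = 31.5 cm and d_o2 = -25.857 cm gives d_i2 = 14.200 cm.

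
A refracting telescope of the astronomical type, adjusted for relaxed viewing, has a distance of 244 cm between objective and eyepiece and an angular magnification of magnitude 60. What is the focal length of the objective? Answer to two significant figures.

240 cm

In normal adjustment the tube length equals f_obj + f_eye and |M| = f_obj/f_eye.
So f_obj = 60 f_eye and 60 f_eye + f_eye = 244 cm, giving f_eye = 244/61 = 4.000 cm and f_obj = 240.000 cm.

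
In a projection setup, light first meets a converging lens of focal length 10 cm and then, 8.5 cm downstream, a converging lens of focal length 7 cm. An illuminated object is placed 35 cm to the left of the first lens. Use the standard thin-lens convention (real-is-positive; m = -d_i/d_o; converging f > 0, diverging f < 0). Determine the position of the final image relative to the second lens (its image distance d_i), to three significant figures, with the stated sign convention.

3.08 cm

First lens: d_i1 = 1/(1/10 - 1/35) = 14.000 cm.
Since 14.000 cm > 8.5 cm, the first image lies past the second lens and serves as a virtual object: d_o2 = L - d_i1 = -5.500 cm.
Second lens: d_i2 = 1/(1/7 - 1/(-5.500)) = 3.080 cm.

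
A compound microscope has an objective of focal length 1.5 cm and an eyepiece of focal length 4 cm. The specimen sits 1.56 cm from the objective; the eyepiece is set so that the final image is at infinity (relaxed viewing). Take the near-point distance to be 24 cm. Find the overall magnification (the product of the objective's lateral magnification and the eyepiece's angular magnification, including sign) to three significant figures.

Objective: 1/d_i = 1/f_obj - 1/d_o = 1/1.5 - 1/1.56 = 0.02564 cm^-1, so d_i = 39.000 cm.
m_obj = -d_i/d_o = -39.000/1.56 = -25.000.
Eyepiece angular magnification (image at infinity): M_eye = D/f_e = 24/4 = 6.000.
Overall M = m_obj x M_eye = (-25.000)(6.000) = -150.00.

-150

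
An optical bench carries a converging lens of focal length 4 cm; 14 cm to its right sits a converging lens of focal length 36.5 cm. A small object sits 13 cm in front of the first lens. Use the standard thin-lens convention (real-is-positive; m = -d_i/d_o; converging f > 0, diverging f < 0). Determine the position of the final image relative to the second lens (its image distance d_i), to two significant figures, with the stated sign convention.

Lens 1: 1/d_i1 = 1/f_1 - 1/d_o1 = 1/4 - 1/13 = 0.17308 cm^-1, so d_i1 = 5.778 cm.
That image sits 8.222 cm in front of the second lens, so d_o2 = 8.222 cm.
Lens 2: 1/d_i2 = 1/f_2 - 1/d_o2 = 1/36.5 - 1/(8.222) = -0.09422 cm^-1, so d_i2 = -10.613 cm.

-11 cm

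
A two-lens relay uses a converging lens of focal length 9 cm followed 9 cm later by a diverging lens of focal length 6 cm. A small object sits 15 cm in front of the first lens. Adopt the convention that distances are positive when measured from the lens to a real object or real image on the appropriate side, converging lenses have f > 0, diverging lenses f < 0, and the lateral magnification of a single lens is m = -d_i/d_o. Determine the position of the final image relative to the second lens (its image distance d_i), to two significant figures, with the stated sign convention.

First lens: d_i1 = 1/(1/9 - 1/15) = 22.500 cm.
Since 22.500 cm > 9 cm, the first image lies past the second lens and serves as a virtual object: d_o2 = L - d_i1 = -13.500 cm.
Second lens: d_i2 = 1/(1/(-6) - 1/(-13.500)) = -10.800 cm.

-11 cm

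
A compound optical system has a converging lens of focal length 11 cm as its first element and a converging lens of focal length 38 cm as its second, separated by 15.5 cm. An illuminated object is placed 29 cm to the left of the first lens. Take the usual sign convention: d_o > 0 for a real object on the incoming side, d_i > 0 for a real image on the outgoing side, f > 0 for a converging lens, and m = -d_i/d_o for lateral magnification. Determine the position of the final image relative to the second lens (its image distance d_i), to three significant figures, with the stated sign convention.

Applying the thin-lens equation to the first lens, 1/11 = 1/29 + 1/d_i1, which gives d_i1 = 17.722 cm.
Since 17.722 cm > 15.5 cm, the first image lies past the second lens and serves as a virtual object: d_o2 = L - d_i1 = -2.222 cm.
Applying the thin-lens equation again with f_2 = 38 cm and d_o2 = -2.222 cm gives d_i2 = 2.099 cm.

2.10 cm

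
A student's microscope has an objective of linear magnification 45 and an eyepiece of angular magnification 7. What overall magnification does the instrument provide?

The overall magnification of a compound microscope is the product of the objective and eyepiece magnifications:
M = M_obj x M_eye = 45 x 7 = 315.

315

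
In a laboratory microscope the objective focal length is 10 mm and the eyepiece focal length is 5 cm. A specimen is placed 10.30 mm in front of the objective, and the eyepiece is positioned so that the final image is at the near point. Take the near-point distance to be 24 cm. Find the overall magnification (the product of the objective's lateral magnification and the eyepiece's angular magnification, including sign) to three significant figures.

Convert to cm: f_obj = 10 mm = 1 cm; d_o = 10.30 mm = 1.03 cm.
Objective: 1/d_i = 1/f_obj - 1/d_o = 1/1 - 1/1.03 = 0.02913 cm^-1, so d_i = 34.333 cm.
m_obj = -d_i/d_o = -34.333/1.03 = -33.333.
Eyepiece angular magnification (image at near point): M_eye = 1 + D/f_e = 1 + 24/5 = 5.800.
Overall M = m_obj x M_eye = (-33.333)(5.800) = -193.33.

-193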